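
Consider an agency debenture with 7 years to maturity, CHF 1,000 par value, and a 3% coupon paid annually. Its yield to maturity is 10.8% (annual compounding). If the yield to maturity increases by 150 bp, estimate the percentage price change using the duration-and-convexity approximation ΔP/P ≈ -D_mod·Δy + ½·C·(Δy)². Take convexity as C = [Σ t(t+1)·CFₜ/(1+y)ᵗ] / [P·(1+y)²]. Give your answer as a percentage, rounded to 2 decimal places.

With y = 0.108:
  t   CF        PV=CF/(1+0.108)^t    t·PV        t(t+1)·PV
  1        30.00        27.0758        27.0758          54.1516
  2        30.00        24.4367        48.8733         146.6199
  3        30.00        22.0547        66.1642         264.6569
  4        30.00        19.9050        79.6200         398.1000
  5        30.00        17.9648        89.8240         538.9441
  6        30.00        16.2137        97.2823         680.9763
  7     1,030.00       502.4107     3,516.8751      28,135.0006
  Σ                    630.0615     3,925.7148      30,218.4494
P = 630.0615; D_Mac = 6.23069 yrs; D_mod = 5.62336 yrs; C = 39.06697.
Duration effect: -5.62336 × (+0.015) = -0.084350
Convexity effect: 0.5 × 39.06697 × (0.015)² = +0.0043950
ΔP/P ≈ -0.084350 + 0.0043950 = -0.079955 = -7.9955%.

-8.00%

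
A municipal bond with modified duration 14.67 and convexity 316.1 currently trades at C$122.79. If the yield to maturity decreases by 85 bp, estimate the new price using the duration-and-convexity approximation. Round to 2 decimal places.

C$139.50

Duration effect: -D_mod·Δy = -14.67 × (-0.0085) = +0.124695
Convexity effect: ½·C·(Δy)² = 0.5 × 316.1 × (-0.0085)² = +0.0114191125
ΔP/P ≈ +0.124695 + 0.0114191125 = +0.1361141125
New price ≈ 122.79 × (1 + 0.1361141125) = 139.503451873875.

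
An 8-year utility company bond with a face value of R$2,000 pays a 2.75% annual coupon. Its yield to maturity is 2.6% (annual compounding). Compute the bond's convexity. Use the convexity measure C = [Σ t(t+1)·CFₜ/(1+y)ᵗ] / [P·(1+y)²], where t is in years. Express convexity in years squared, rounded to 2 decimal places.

With y = 0.026:
  t   CF        PV=CF/(1+0.026)^t    t·PV        t(t+1)·PV
  1        55.00        53.6062        53.6062         107.2125
  2        55.00        52.2478       104.4956         313.4868
  3        55.00        50.9238       152.7713         611.0853
  4        55.00        49.6333       198.5332         992.6662
  5        55.00        48.3755       241.8777       1,451.2664
  6        55.00        47.1497       282.8979       1,980.2855
  7        55.00        45.9548       321.6838       2,573.4705
  8     2,055.00     1,673.5278    13,388.2227     120,494.0041
  Σ                  2,021.4190    14,744.0886     128,523.4773
P = 2,021.4190.
Convexity = Σ t(t+1)·PV / [P·(1+y)²] = 128,523.4773 / (2,021.4190 × 1.052676) = 60.39923.

60.40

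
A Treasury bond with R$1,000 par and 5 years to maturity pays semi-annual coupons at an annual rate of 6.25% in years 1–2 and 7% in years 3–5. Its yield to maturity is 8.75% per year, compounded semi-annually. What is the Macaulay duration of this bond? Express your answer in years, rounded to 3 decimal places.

Periodic yield y = 0.04375. Discount each cash flow and weight by its period:
  t   CF        PV=CF/(1+0.04375)^t    t·PV
  1        31.25        29.9401        29.9401
  2        31.25        28.6851        57.3703
  3        31.25        27.4828        82.4483
  4        31.25        26.3308       105.3232
  5        35.00        28.2544       141.2718
  6        35.00        27.0701       162.4203
  7        35.00        25.9354       181.5477
  8        35.00        24.8483       198.7862
  9        35.00        23.8067       214.2605
  10    1,035.00       674.4899     6,744.8992
  Σ                    916.8436     7,918.2676
Price P = Σ PV = 916.8436.
Macaulay duration = Σ(t·PV) / P = 7,918.2676 / 916.8436 = 8.63644 half-year periods.
In years: 8.63644 / 2 = 4.31822 years.

4.318 years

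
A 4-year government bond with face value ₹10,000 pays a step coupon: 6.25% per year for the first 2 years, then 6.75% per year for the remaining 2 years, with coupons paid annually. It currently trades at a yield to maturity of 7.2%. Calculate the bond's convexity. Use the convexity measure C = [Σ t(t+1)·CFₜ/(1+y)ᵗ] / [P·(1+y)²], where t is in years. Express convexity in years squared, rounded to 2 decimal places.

15.40

With y = 0.072:
  t   CF        PV=CF/(1+0.072)^t    t·PV        t(t+1)·PV
  1       625.00       583.0224       583.0224       1,166.0448
  2       625.00       543.8642     1,087.7283       3,263.1850
  3       675.00       547.9229     1,643.7686       6,575.0743
  4    10,675.00     8,083.3008    32,333.2033     161,666.0167
  Σ                  9,758.1102    35,647.7226     172,670.3208
P = 9,758.1102.
Convexity = Σ t(t+1)·PV / [P·(1+y)²] = 172,670.3208 / (9,758.1102 × 1.149184) = 15.39793.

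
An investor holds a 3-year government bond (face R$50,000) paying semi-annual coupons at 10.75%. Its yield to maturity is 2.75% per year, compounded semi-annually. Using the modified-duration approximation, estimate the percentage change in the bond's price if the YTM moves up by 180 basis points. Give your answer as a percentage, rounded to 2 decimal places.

-4.76%

Periodic yield y = 0.01375. Modified duration first:
  t   CF        PV=CF/(1+0.01375)^t    t·PV
  1     2,687.50     2,651.0481     2,651.0481
  2     2,687.50     2,615.0906     5,230.1812
  3     2,687.50     2,579.6208     7,738.8624
  4     2,687.50     2,544.6321    10,178.5285
  5     2,687.50     2,510.1180    12,550.5900
  6    52,687.50    48,542.5279   291,255.1672
  Σ                 61,443.0375   329,604.3774
P = 61,443.0375; D_Mac = 5.36439 half-year periods = 2.68219 yrs; D_mod = 2.68219/(1+0.01375) = 2.64581 yrs.
ΔP/P ≈ -D_mod · Δy = -2.64581 × (+0.018) = -0.047625 = -4.7625%.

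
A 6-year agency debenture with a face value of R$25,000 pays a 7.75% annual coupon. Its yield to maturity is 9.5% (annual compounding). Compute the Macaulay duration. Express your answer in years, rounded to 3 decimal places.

4.974 years

Periodic yield y = 0.095. Discount each cash flow and weight by its year:
  t   CF        PV=CF/(1+0.095)^t    t·PV
  1     1,937.50     1,769.4064     1,769.4064
  2     1,937.50     1,615.8962     3,231.7925
  3     1,937.50     1,475.7043     4,427.1130
  4     1,937.50     1,347.6752     5,390.7008
  5     1,937.50     1,230.7536     6,153.7680
  6    26,937.50    15,626.8906    93,761.3437
  Σ                 23,066.3264   114,734.1244
Price P = Σ PV = 23,066.3264.
Macaulay duration = Σ(t·PV) / P = 114,734.1244 / 23,066.3264 = 4.97410 years.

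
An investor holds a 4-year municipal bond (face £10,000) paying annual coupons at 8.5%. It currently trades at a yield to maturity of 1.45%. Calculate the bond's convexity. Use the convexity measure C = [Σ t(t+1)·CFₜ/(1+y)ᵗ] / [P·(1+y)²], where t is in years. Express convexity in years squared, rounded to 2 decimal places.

With y = 0.0145:
  t   CF        PV=CF/(1+0.0145)^t    t·PV        t(t+1)·PV
  1       850.00       837.8512       837.8512       1,675.7023
  2       850.00       825.8760     1,651.7519       4,955.2557
  3       850.00       814.0719     2,442.2157       9,768.8630
  4    10,850.00    10,242.8670    40,971.4679     204,857.3396
  Σ                 12,720.6660    45,903.2867     221,257.1606
P = 12,720.6660.
Convexity = Σ t(t+1)·PV / [P·(1+y)²] = 221,257.1606 / (12,720.6660 × 1.029210) = 16.89987.

16.90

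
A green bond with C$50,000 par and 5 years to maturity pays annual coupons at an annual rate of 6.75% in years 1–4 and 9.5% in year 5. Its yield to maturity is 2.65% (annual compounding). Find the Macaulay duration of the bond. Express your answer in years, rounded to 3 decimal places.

Periodic yield y = 0.0265. Discount each cash flow and weight by its year:
  t   CF        PV=CF/(1+0.0265)^t    t·PV
  1     3,375.00     3,287.8714     3,287.8714
  2     3,375.00     3,202.9921     6,405.9842
  3     3,375.00     3,120.3041     9,360.9122
  4     3,375.00     3,039.7507    12,159.0027
  5    54,750.00    48,038.4908   240,192.4540
  Σ                 60,689.4091   271,406.2245
Price P = Σ PV = 60,689.4091.
Macaulay duration = Σ(t·PV) / P = 271,406.2245 / 60,689.4091 = 4.47205 years.

4.472 years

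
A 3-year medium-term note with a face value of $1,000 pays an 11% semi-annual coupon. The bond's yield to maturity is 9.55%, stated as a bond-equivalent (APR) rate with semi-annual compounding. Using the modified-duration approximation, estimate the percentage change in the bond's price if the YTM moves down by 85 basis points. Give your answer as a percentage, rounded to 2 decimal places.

Periodic yield y = 0.04775. Modified duration first:
  t   CF        PV=CF/(1+0.04775)^t    t·PV
  1        55.00        52.4934        52.4934
  2        55.00        50.1011       100.2022
  3        55.00        47.8178       143.4534
  4        55.00        45.6386       182.5543
  5        55.00        43.5586       217.7932
  6     1,055.00       797.4555     4,784.7328
  Σ                  1,037.0650     5,481.2294
P = 1,037.0650; D_Mac = 5.28533 half-year periods = 2.64266 yrs; D_mod = 2.64266/(1+0.04775) = 2.52223 yrs.
ΔP/P ≈ -D_mod · Δy = -2.52223 × (-0.0085) = +0.021439 = +2.1439%.

+2.14%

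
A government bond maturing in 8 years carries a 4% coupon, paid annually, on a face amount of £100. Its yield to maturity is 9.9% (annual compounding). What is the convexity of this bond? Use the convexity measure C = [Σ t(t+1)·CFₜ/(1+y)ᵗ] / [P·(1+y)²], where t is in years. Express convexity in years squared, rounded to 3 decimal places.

47.477

With y = 0.099:
  t   CF        PV=CF/(1+0.099)^t    t·PV        t(t+1)·PV
  1         4.00         3.6397         3.6397           7.2793
  2         4.00         3.3118         6.6236          19.8708
  3         4.00         3.0135         9.0404          36.1616
  4         4.00         2.7420        10.9680          54.8402
  5         4.00         2.4950        12.4750          74.8502
  6         4.00         2.2703        13.6215          95.3505
  7         4.00         2.0657        14.4602         115.6816
  8       104.00        48.8711       390.9685       3,518.7167
  Σ                     68.4090       461.7970       3,922.7510
P = 68.4090.
Convexity = Σ t(t+1)·PV / [P·(1+y)²] = 3,922.7510 / (68.4090 × 1.207801) = 47.47686.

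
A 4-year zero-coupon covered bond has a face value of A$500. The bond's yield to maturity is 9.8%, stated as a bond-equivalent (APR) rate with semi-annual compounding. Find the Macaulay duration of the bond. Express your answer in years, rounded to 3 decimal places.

4.000 years

A zero-coupon bond has a single cash flow at maturity, so its Macaulay duration equals its maturity: 4 years.
(Equivalently: 8 semi-annual periods ÷ 2 = 4 years.)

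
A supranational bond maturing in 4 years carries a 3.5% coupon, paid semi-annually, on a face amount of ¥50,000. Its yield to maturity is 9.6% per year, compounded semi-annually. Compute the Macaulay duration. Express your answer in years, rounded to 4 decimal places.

3.7335 years

Periodic yield y = 0.048. Discount each cash flow and weight by its period:
  t   CF        PV=CF/(1+0.048)^t    t·PV
  1       875.00       834.9237       834.9237
  2       875.00       796.6829     1,593.3658
  3       875.00       760.1936     2,280.5808
  4       875.00       725.3756     2,901.5023
  5       875.00       692.1523     3,460.7613
  6       875.00       660.4506     3,962.7038
  7       875.00       630.2010     4,411.4069
  8    50,875.00    34,963.4404   279,707.5235
  Σ                 40,063.4200   299,152.7679
Price P = Σ PV = 40,063.4200.
Macaulay duration = Σ(t·PV) / P = 299,152.7679 / 40,063.4200 = 7.46698 half-year periods.
In years: 7.46698 / 2 = 3.73349 years.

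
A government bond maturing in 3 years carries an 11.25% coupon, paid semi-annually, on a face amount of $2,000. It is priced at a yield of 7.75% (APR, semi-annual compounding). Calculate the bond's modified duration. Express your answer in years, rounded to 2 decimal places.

2.55 years

Periodic yield y = 0.03875. First find Macaulay duration:
  t   CF        PV=CF/(1+0.03875)^t    t·PV
  1       112.50       108.3032       108.3032
  2       112.50       104.2631       208.5261
  3       112.50       100.3736       301.1207
  4       112.50        96.6292       386.5168
  5       112.50        93.0245       465.1225
  6     2,112.50     1,681.6302    10,089.7812
  Σ                  2,184.2238    11,559.3706
P = 2,184.2238; Macaulay duration = 11,559.3706 / 2,184.2238 = 5.29221 half-year periods = 2.64610 years.
Modified duration = D_Mac / (1 + y) = 2.64610 / 1.03875 = 2.54739 years.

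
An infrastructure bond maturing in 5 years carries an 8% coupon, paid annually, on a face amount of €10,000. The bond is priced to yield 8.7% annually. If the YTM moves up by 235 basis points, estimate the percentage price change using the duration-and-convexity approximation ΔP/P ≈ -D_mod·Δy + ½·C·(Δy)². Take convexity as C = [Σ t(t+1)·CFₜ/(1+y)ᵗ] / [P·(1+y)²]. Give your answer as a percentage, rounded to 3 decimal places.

-8.728%

With y = 0.087:
  t   CF        PV=CF/(1+0.087)^t    t·PV        t(t+1)·PV
  1       800.00       735.9706       735.9706       1,471.9411
  2       800.00       677.0658     1,354.1317       4,062.3950
  3       800.00       622.8757     1,868.6270       7,474.5078
  4       800.00       573.0227     2,292.0907      11,460.4536
  5    10,800.00     7,116.6570    35,583.2850     213,499.7102
  Σ                  9,725.5917    41,834.1049     237,969.0077
P = 9,725.5917; D_Mac = 4.30145 yrs; D_mod = 3.95717 yrs; C = 20.70834.
Duration effect: -3.95717 × (+0.0235) = -0.092994
Convexity effect: 0.5 × 20.70834 × (0.0235)² = +0.0057181
ΔP/P ≈ -0.092994 + 0.0057181 = -0.087275 = -8.7275%.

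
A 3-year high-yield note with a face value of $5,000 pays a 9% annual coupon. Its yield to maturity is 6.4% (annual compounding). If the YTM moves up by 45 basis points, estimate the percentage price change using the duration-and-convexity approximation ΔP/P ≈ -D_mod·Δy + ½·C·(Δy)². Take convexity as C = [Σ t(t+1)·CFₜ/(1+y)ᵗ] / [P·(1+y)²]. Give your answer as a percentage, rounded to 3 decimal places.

With y = 0.064:
  t   CF        PV=CF/(1+0.064)^t    t·PV        t(t+1)·PV
  1       450.00       422.9323       422.9323         845.8647
  2       450.00       397.4928       794.9856       2,384.9568
  3     5,450.00     4,524.5107    13,573.5321      54,294.1282
  Σ                  5,344.9358    14,791.4500      57,524.9497
P = 5,344.9358; D_Mac = 2.76738 yrs; D_mod = 2.60092 yrs; C = 9.50672.
Duration effect: -2.60092 × (+0.0045) = -0.011704
Convexity effect: 0.5 × 9.50672 × (0.0045)² = +0.0000963
ΔP/P ≈ -0.011704 + 0.0000963 = -0.011608 = -1.1608%.

-1.161%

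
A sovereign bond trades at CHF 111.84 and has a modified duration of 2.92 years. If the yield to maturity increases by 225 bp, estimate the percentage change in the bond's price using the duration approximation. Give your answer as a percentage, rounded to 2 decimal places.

Duration approximation: ΔP/P ≈ -D_mod · Δy = -2.92 × (+0.0225) = -0.065700.
As a percentage: -6.5700%.

-6.57%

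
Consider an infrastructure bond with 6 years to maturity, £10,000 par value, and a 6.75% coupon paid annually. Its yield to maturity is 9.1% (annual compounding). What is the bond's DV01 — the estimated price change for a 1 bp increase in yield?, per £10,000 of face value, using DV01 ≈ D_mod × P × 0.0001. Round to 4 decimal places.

£4.1597

Periodic yield y = 0.091.
  t   CF        PV=CF/(1+0.091)^t    t·PV
  1       675.00       618.6984       618.6984
  2       675.00       567.0930     1,134.1860
  3       675.00       519.7919     1,559.3757
  4       675.00       476.4362     1,905.7449
  5       675.00       436.6968     2,183.4841
  6    10,675.00     6,330.2284    37,981.3704
  Σ                  8,948.9448    45,382.8595
P = 8,948.9448; D_Mac = 5.07131 yrs; D_mod = 4.64831 yrs.
DV01 ≈ 4.64831 × 8,948.9448 × 0.0001 = 4.159749.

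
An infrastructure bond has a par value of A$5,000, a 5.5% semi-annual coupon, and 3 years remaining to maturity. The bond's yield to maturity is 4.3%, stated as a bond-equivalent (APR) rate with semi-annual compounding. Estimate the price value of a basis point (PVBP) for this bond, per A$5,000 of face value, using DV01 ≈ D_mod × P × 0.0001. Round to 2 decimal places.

A$1.42

Periodic yield y = 0.0215.
  t   CF        PV=CF/(1+0.0215)^t    t·PV
  1       137.50       134.6060       134.6060
  2       137.50       131.7729       263.5457
  3       137.50       128.9994       386.9981
  4       137.50       126.2843       505.1370
  5       137.50       123.6263       618.1315
  6     5,137.50     4,521.9068    27,131.4409
  Σ                  5,167.1956    29,039.8592
P = 5,167.1956; D_Mac = 5.62004 half-year periods = 2.81002 yrs; D_mod = 2.75088 yrs.
DV01 ≈ 2.75088 × 5,167.1956 × 0.0001 = 1.421432.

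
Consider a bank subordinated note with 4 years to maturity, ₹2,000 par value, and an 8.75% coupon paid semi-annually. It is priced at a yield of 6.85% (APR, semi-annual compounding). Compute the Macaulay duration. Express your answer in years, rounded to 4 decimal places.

Periodic yield y = 0.03425. Discount each cash flow and weight by its period:
  t   CF        PV=CF/(1+0.03425)^t    t·PV
  1        87.50        84.6024        84.6024
  2        87.50        81.8007       163.6014
  3        87.50        79.0918       237.2754
  4        87.50        76.4726       305.8905
  5        87.50        73.9402       369.7008
  6        87.50        71.4916       428.9495
  7        87.50        69.1241       483.8685
  8     2,087.50     1,594.4916    12,755.9332
  Σ                  2,131.0149    14,829.8216
Price P = Σ PV = 2,131.0149.
Macaulay duration = Σ(t·PV) / P = 14,829.8216 / 2,131.0149 = 6.95904 half-year periods.
In years: 6.95904 / 2 = 3.47952 years.

3.4795 years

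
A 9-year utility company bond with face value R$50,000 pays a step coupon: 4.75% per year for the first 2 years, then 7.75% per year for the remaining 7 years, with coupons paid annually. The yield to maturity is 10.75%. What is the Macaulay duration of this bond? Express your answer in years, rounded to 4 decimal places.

Periodic yield y = 0.1075. Discount each cash flow and weight by its year:
  t   CF        PV=CF/(1+0.1075)^t    t·PV
  1     2,375.00     2,144.4695     2,144.4695
  2     2,375.00     1,936.3156     3,872.6312
  3     3,875.00     2,852.5975     8,557.7926
  4     3,875.00     2,575.7088    10,302.8353
  5     3,875.00     2,325.6965    11,628.4823
  6     3,875.00     2,099.9517    12,599.7100
  7     3,875.00     1,896.1189    13,272.8322
  8     3,875.00     1,712.0712    13,696.5698
  9    53,875.00    21,492.8332   193,435.4992
  Σ                 39,035.7630   269,510.8220
Price P = Σ PV = 39,035.7630.
Macaulay duration = Σ(t·PV) / P = 269,510.8220 / 39,035.7630 = 6.90420 years.

6.9042 years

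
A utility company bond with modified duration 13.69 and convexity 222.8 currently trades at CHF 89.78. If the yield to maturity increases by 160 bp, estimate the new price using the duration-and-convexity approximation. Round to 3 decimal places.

CHF 72.675

Duration effect: -D_mod·Δy = -13.69 × (+0.016) = -0.219040
Convexity effect: ½·C·(Δy)² = 0.5 × 222.8 × (0.016)² = +0.0285184
ΔP/P ≈ -0.219040 + 0.0285184 = -0.1905216
New price ≈ 89.78 × (1 - 0.1905216) = 72.674970752.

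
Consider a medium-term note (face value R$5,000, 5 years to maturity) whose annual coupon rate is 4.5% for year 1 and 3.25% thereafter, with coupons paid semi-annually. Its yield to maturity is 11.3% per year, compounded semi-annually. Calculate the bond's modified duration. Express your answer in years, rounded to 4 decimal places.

4.2661 years

Periodic yield y = 0.0565. First find Macaulay duration:
  t   CF        PV=CF/(1+0.0565)^t    t·PV
  1       112.50       106.4837       106.4837
  2       112.50       100.7891       201.5782
  3        81.25        68.8993       206.6979
  4        81.25        65.2147       260.8587
  5        81.25        61.7271       308.6355
  6        81.25        58.4260       350.5562
  7        81.25        55.3015       387.1105
  8        81.25        52.3441       418.7524
  9        81.25        49.5448       445.9030
  10    5,081.25     2,932.7534    29,327.5341
  Σ                  3,551.4836    32,014.1102
P = 3,551.4836; Macaulay duration = 32,014.1102 / 3,551.4836 = 9.01429 half-year periods = 4.50715 years.
Modified duration = D_Mac / (1 + y) = 4.50715 / 1.0565 = 4.26611 years.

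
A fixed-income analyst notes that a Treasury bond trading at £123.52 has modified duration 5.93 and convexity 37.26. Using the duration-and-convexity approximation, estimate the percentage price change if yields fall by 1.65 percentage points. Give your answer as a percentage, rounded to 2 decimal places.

Duration effect: -D_mod·Δy = -5.93 × (-0.0165) = +0.097845
Convexity effect: ½·C·(Δy)² = 0.5 × 37.26 × (-0.0165)² = +0.0050720175
ΔP/P ≈ +0.097845 + 0.0050720175 = +0.1029170175
= +10.29170175%.

+10.29%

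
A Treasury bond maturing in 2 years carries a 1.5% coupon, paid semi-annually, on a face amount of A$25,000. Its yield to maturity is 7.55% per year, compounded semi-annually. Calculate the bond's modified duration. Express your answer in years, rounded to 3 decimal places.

Periodic yield y = 0.03775. First find Macaulay duration:
  t   CF        PV=CF/(1+0.03775)^t    t·PV
  1       187.50       180.6794       180.6794
  2       187.50       174.1068       348.2136
  3       187.50       167.7734       503.3201
  4    25,187.50    21,717.7133    86,870.8531
  Σ                 22,240.2728    87,903.0663
P = 22,240.2728; Macaulay duration = 87,903.0663 / 22,240.2728 = 3.95243 half-year periods = 1.97621 years.
Modified duration = D_Mac / (1 + y) = 1.97621 / 1.03775 = 1.90433 years.

1.904 years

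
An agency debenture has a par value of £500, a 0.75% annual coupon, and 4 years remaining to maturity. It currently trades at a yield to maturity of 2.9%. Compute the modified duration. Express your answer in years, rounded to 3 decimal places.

Periodic yield y = 0.029. First find Macaulay duration:
  t   CF        PV=CF/(1+0.029)^t    t·PV
  1         3.75         3.6443         3.6443
  2         3.75         3.5416         7.0832
  3         3.75         3.4418        10.3254
  4       503.75       449.3177     1,797.2709
  Σ                    459.9455     1,818.3239
P = 459.9455; Macaulay duration = 1,818.3239 / 459.9455 = 3.95335 years.
Modified duration = D_Mac / (1 + y) = 3.95335 / 1.029 = 3.84193 years.

3.842 years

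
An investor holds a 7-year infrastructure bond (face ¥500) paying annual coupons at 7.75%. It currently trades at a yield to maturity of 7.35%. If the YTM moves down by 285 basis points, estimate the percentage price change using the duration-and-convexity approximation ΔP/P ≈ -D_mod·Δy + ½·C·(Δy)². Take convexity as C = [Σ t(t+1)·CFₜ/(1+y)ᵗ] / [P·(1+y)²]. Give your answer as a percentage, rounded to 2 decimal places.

With y = 0.0735:
  t   CF        PV=CF/(1+0.0735)^t    t·PV        t(t+1)·PV
  1        38.75        36.0969        36.0969          72.1938
  2        38.75        33.6254        67.2508         201.7525
  3        38.75        31.3232        93.9695         375.8779
  4        38.75        29.1785       116.7141         583.5707
  5        38.75        27.1808       135.9038         815.4226
  6        38.75        25.3198       151.9185       1,063.4295
  7       538.75       327.9238     2,295.4666      18,363.7330
  Σ                    510.6483     2,897.3202      21,475.9799
P = 510.6483; D_Mac = 5.67381 yrs; D_mod = 5.28534 yrs; C = 36.49447.
Duration effect: -5.28534 × (-0.0285) = +0.150632
Convexity effect: 0.5 × 36.49447 × (-0.0285)² = +0.0148213
ΔP/P ≈ +0.150632 + 0.0148213 = +0.165453 = +16.5453%.

+16.55%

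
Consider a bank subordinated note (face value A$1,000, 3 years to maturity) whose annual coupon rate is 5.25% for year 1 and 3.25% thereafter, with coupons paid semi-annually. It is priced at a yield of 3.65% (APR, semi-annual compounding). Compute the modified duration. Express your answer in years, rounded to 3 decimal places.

Periodic yield y = 0.01825. First find Macaulay duration:
  t   CF        PV=CF/(1+0.01825)^t    t·PV
  1        26.25        25.7795        25.7795
  2        26.25        25.3175        50.6350
  3        16.25        15.3918        46.1755
  4        16.25        15.1160        60.4638
  5        16.25        14.8450        74.2252
  6     1,016.25       911.7464     5,470.4783
  Σ                  1,008.1962     5,727.7572
P = 1,008.1962; Macaulay duration = 5,727.7572 / 1,008.1962 = 5.68119 half-year periods = 2.84060 years.
Modified duration = D_Mac / (1 + y) = 2.84060 / 1.01825 = 2.78968 years.

2.790 years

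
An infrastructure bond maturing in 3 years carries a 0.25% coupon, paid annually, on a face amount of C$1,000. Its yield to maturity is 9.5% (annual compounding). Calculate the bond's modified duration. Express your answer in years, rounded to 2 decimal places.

2.73 years

Periodic yield y = 0.095. First find Macaulay duration:
  t   CF        PV=CF/(1+0.095)^t    t·PV
  1         2.50         2.2831         2.2831
  2         2.50         2.0850         4.1701
  3     1,002.50       763.5580     2,290.6740
  Σ                    767.9261     2,297.1271
P = 767.9261; Macaulay duration = 2,297.1271 / 767.9261 = 2.99134 years.
Modified duration = D_Mac / (1 + y) = 2.99134 / 1.095 = 2.73182 years.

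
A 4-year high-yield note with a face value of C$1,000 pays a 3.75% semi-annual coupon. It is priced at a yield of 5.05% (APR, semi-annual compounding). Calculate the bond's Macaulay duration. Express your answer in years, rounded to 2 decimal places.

3.74 years

Periodic yield y = 0.02525. Discount each cash flow and weight by its period:
  t   CF        PV=CF/(1+0.02525)^t    t·PV
  1        18.75        18.2882        18.2882
  2        18.75        17.8378        35.6756
  3        18.75        17.3985        52.1955
  4        18.75        16.9700        67.8800
  5        18.75        16.5521        82.7604
  6        18.75        16.1444        96.8666
  7        18.75        15.7468       110.2277
  8     1,018.75       834.5059     6,676.0470
  Σ                    953.4437     7,139.9411
Price P = Σ PV = 953.4437.
Macaulay duration = Σ(t·PV) / P = 7,139.9411 / 953.4437 = 7.48858 half-year periods.
In years: 7.48858 / 2 = 3.74429 years.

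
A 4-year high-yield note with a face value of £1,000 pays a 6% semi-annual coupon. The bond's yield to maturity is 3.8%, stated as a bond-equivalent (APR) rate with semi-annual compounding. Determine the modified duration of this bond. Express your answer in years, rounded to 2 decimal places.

Periodic yield y = 0.019. First find Macaulay duration:
  t   CF        PV=CF/(1+0.019)^t    t·PV
  1        30.00        29.4406        29.4406
  2        30.00        28.8917        57.7834
  3        30.00        28.3530        85.0589
  4        30.00        27.8243       111.2973
  5        30.00        27.3055       136.5276
  6        30.00        26.7964       160.7783
  7        30.00        26.2967       184.0772
  8     1,030.00       886.0205     7,088.1637
  Σ                  1,080.9287     7,853.1270
P = 1,080.9287; Macaulay duration = 7,853.1270 / 1,080.9287 = 7.26517 half-year periods = 3.63258 years.
Modified duration = D_Mac / (1 + y) = 3.63258 / 1.019 = 3.56485 years.

3.56 years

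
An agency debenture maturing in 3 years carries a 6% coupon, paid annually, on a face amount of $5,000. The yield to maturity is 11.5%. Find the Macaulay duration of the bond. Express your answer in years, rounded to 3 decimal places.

2.820 years

Periodic yield y = 0.115. Discount each cash flow and weight by its year:
  t   CF        PV=CF/(1+0.115)^t    t·PV
  1       300.00       269.0583       269.0583
  2       300.00       241.3079       482.6158
  3     5,300.00     3,823.4135    11,470.2405
  Σ                  4,333.7797    12,221.9145
Price P = Σ PV = 4,333.7797.
Macaulay duration = Σ(t·PV) / P = 12,221.9145 / 4,333.7797 = 2.82015 years.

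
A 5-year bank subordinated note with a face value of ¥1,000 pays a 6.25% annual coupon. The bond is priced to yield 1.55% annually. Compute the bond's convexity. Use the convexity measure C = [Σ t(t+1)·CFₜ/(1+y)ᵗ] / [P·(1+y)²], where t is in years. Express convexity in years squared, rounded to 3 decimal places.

With y = 0.0155:
  t   CF        PV=CF/(1+0.0155)^t    t·PV        t(t+1)·PV
  1        62.50        61.5460        61.5460         123.0921
  2        62.50        60.6066       121.2133         363.6398
  3        62.50        59.6816       179.0447         716.1788
  4        62.50        58.7706       235.0825       1,175.4125
  5     1,062.50       983.8509     4,919.2546      29,515.5279
  Σ                  1,224.4558     5,516.1412      31,893.8511
P = 1,224.4558.
Convexity = Σ t(t+1)·PV / [P·(1+y)²] = 31,893.8511 / (1,224.4558 × 1.031240) = 25.25829.

25.258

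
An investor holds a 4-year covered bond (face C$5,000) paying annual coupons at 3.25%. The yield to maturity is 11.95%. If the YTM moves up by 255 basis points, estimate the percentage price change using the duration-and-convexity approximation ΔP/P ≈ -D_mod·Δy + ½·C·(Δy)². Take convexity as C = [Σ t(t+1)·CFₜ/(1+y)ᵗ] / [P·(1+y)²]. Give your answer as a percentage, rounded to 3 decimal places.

With y = 0.1195:
  t   CF        PV=CF/(1+0.1195)^t    t·PV        t(t+1)·PV
  1       162.50       145.1541       145.1541         290.3082
  2       162.50       129.6597       259.3195         777.9585
  3       162.50       115.8193       347.4580       1,389.8320
  4     5,162.50     3,286.7273    13,146.9092      65,734.5461
  Σ                  3,677.3605    13,898.8408      68,192.6448
P = 3,677.3605; D_Mac = 3.77957 yrs; D_mod = 3.37612 yrs; C = 14.79630.
Duration effect: -3.37612 × (+0.0255) = -0.086091
Convexity effect: 0.5 × 14.79630 × (0.0255)² = +0.0048106
ΔP/P ≈ -0.086091 + 0.0048106 = -0.081280 = -8.1280%.

-8.128%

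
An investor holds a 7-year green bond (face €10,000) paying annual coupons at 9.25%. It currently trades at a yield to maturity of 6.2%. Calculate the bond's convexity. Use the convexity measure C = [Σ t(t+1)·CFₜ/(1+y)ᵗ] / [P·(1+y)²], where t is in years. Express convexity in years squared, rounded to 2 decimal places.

With y = 0.062:
  t   CF        PV=CF/(1+0.062)^t    t·PV        t(t+1)·PV
  1       925.00       870.9981       870.9981       1,741.9962
  2       925.00       820.1489     1,640.2978       4,920.8933
  3       925.00       772.2683     2,316.8048       9,267.2190
  4       925.00       727.1829     2,908.7317      14,543.6583
  5       925.00       684.7297     3,423.6484      20,541.8902
  6       925.00       644.7549     3,868.5292      27,079.7046
  7    10,925.00     7,170.5064    50,193.5449     401,548.3590
  Σ                 11,690.5891    65,222.5548     479,643.7207
P = 11,690.5891.
Convexity = Σ t(t+1)·PV / [P·(1+y)²] = 479,643.7207 / (11,690.5891 × 1.127844) = 36.37754.

36.38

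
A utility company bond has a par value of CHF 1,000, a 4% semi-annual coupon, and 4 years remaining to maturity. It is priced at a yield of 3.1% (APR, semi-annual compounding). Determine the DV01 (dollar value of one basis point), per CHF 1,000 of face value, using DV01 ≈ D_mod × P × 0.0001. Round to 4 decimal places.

Periodic yield y = 0.0155.
  t   CF        PV=CF/(1+0.0155)^t    t·PV
  1        20.00        19.6947        19.6947
  2        20.00        19.3941        38.7882
  3        20.00        19.0981        57.2943
  4        20.00        18.8066        75.2264
  5        20.00        18.5195        92.5977
  6        20.00        18.2369       109.4213
  7        20.00        17.9585       125.7096
  8     1,020.00       901.9049     7,215.2393
  Σ                  1,033.6134     7,733.9716
P = 1,033.6134; D_Mac = 7.48246 half-year periods = 3.74123 yrs; D_mod = 3.68413 yrs.
DV01 ≈ 3.68413 × 1,033.6134 × 0.0001 = 0.380796.

CHF 0.3808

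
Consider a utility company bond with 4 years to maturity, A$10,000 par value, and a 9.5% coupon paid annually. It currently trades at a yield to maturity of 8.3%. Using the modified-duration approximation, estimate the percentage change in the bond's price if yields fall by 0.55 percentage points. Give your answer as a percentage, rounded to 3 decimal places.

Periodic yield y = 0.083. Modified duration first:
  t   CF        PV=CF/(1+0.083)^t    t·PV
  1       950.00       877.1930       877.1930
  2       950.00       809.9658     1,619.9316
  3       950.00       747.8909     2,243.6726
  4    10,950.00     7,959.7659    31,839.0634
  Σ                 10,394.8155    36,579.8607
P = 10,394.8155; D_Mac = 3.51905 yrs; D_mod = 3.51905/(1+0.083) = 3.24935 yrs.
ΔP/P ≈ -D_mod · Δy = -3.24935 × (-0.0055) = +0.017871 = +1.7871%.

+1.787%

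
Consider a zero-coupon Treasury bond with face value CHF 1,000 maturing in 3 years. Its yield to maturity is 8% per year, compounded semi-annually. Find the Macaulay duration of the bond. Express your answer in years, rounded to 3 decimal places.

A zero-coupon bond has a single cash flow at maturity, so its Macaulay duration equals its maturity: 3 years.
(Equivalently: 6 semi-annual periods ÷ 2 = 3 years.)

3.000 years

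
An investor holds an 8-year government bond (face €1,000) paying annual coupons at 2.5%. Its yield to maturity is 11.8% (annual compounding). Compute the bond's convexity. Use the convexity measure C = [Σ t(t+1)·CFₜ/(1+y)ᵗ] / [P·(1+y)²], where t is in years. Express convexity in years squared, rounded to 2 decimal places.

48.69

With y = 0.118:
  t   CF        PV=CF/(1+0.118)^t    t·PV        t(t+1)·PV
  1        25.00        22.3614        22.3614          44.7227
  2        25.00        20.0012        40.0024         120.0073
  3        25.00        17.8902        53.6705         214.6821
  4        25.00        16.0019        64.0078         320.0389
  5        25.00        14.3130        71.5651         429.3903
  6        25.00        12.8023        76.8140         537.6981
  7        25.00        11.4511        80.1577         641.2619
  8     1,025.00       419.9421     3,359.5370      30,235.8327
  Σ                    534.7633     3,768.1159      32,543.6340
P = 534.7633.
Convexity = Σ t(t+1)·PV / [P·(1+y)²] = 32,543.6340 / (534.7633 × 1.249924) = 48.68788.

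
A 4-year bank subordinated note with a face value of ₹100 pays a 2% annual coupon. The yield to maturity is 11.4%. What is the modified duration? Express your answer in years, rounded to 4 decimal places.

Periodic yield y = 0.114. First find Macaulay duration:
  t   CF        PV=CF/(1+0.114)^t    t·PV
  1         2.00         1.7953         1.7953
  2         2.00         1.6116         3.2232
  3         2.00         1.4467         4.3401
  4       102.00        66.2307       264.9228
  Σ                     71.0843       274.2814
P = 71.0843; Macaulay duration = 274.2814 / 71.0843 = 3.85854 years.
Modified duration = D_Mac / (1 + y) = 3.85854 / 1.114 = 3.46368 years.

3.4637 years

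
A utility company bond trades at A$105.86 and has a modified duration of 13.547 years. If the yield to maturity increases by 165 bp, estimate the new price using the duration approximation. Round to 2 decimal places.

Duration approximation: ΔP/P ≈ -D_mod · Δy = -13.547 × (+0.0165) = -0.2235255.
New price ≈ 105.86 × (1 - 0.2235255) = 82.19759057.

A$82.20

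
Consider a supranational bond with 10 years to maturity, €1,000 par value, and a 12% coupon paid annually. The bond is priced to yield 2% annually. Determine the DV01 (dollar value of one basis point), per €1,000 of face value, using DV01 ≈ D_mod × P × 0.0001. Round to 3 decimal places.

€1.368

Periodic yield y = 0.02.
  t   CF        PV=CF/(1+0.02)^t    t·PV
  1       120.00       117.6471       117.6471
  2       120.00       115.3403       230.6805
  3       120.00       113.0787       339.2360
  4       120.00       110.8615       443.4458
  5       120.00       108.6877       543.4385
  6       120.00       106.5566       639.3394
  7       120.00       104.4672       731.2706
  8       120.00       102.4188       819.3508
  9       120.00       100.4106       903.6957
  10    1,120.00       918.7901     9,187.9010
  Σ                  1,898.2585    13,956.0052
P = 1,898.2585; D_Mac = 7.35200 yrs; D_mod = 7.20785 yrs.
DV01 ≈ 7.20785 × 1,898.2585 × 0.0001 = 1.368236.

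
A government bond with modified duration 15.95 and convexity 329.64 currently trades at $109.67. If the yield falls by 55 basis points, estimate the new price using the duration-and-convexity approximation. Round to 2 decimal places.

$119.84

Duration effect: -D_mod·Δy = -15.95 × (-0.0055) = +0.087725
Convexity effect: ½·C·(Δy)² = 0.5 × 329.64 × (-0.0055)² = +0.004985805
ΔP/P ≈ +0.087725 + 0.004985805 = +0.092710805
New price ≈ 109.67 × (1 + 0.092710805) = 119.83759398435.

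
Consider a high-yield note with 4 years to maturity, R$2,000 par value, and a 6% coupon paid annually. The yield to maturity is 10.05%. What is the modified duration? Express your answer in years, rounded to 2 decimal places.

3.31 years

Periodic yield y = 0.1005. First find Macaulay duration:
  t   CF        PV=CF/(1+0.1005)^t    t·PV
  1       120.00       109.0413       109.0413
  2       120.00        99.0835       198.1669
  3       120.00        90.0349       270.1048
  4     2,120.00     1,445.3588     5,781.4352
  Σ                  1,743.5186     6,358.7483
P = 1,743.5186; Macaulay duration = 6,358.7483 / 1,743.5186 = 3.64708 years.
Modified duration = D_Mac / (1 + y) = 3.64708 / 1.1005 = 3.31402 years.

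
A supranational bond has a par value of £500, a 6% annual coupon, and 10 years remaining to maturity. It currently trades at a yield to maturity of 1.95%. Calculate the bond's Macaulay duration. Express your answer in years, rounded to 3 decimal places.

8.155 years

Periodic yield y = 0.0195. Discount each cash flow and weight by its year:
  t   CF        PV=CF/(1+0.0195)^t    t·PV
  1        30.00        29.4262        29.4262
  2        30.00        28.8634        57.7267
  3        30.00        28.3113        84.9339
  4        30.00        27.7698       111.0791
  5        30.00        27.2386       136.1931
  6        30.00        26.7176       160.3058
  7        30.00        26.2066       183.4462
  8        30.00        25.7053       205.6427
  9        30.00        25.2137       226.9231
  10      530.00       436.9217     4,369.2165
  Σ                    682.3741     5,564.8933
Price P = Σ PV = 682.3741.
Macaulay duration = Σ(t·PV) / P = 5,564.8933 / 682.3741 = 8.15519 years.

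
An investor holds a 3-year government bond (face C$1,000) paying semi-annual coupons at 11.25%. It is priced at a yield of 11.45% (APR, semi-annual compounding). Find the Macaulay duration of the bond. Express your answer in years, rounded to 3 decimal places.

Periodic yield y = 0.05725. Discount each cash flow and weight by its period:
  t   CF        PV=CF/(1+0.05725)^t    t·PV
  1        56.25        53.2041        53.2041
  2        56.25        50.3231       100.6461
  3        56.25        47.5981       142.7942
  4        56.25        45.0206       180.0826
  5        56.25        42.5828       212.9139
  6     1,056.25       756.3112     4,537.8675
  Σ                    995.0399     5,227.5085
Price P = Σ PV = 995.0399.
Macaulay duration = Σ(t·PV) / P = 5,227.5085 / 995.0399 = 5.25357 half-year periods.
In years: 5.25357 / 2 = 2.62678 years.

2.627 years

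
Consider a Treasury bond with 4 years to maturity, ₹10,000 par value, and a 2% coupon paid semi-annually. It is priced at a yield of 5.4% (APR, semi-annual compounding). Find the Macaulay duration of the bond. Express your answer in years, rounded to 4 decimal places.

3.8528 years

Periodic yield y = 0.027. Discount each cash flow and weight by its period:
  t   CF        PV=CF/(1+0.027)^t    t·PV
  1       100.00        97.3710        97.3710
  2       100.00        94.8111       189.6222
  3       100.00        92.3185       276.9555
  4       100.00        89.8914       359.5657
  5       100.00        87.5282       437.6408
  6       100.00        85.2270       511.3622
  7       100.00        82.9864       580.9048
  8    10,100.00     8,161.2715    65,290.1719
  Σ                  8,791.4050    67,743.5939
Price P = Σ PV = 8,791.4050.
Macaulay duration = Σ(t·PV) / P = 67,743.5939 / 8,791.4050 = 7.70566 half-year periods.
In years: 7.70566 / 2 = 3.85283 years.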